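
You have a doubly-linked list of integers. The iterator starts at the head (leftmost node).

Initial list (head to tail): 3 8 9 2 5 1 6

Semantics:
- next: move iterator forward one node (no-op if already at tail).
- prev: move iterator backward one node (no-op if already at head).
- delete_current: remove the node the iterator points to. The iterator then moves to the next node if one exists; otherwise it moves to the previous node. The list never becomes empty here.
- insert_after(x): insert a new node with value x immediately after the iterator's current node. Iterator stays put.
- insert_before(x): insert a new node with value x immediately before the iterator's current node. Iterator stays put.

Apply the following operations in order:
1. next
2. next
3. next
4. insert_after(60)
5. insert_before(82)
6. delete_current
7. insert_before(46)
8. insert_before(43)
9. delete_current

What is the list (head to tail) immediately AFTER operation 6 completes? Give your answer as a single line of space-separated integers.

Answer: 3 8 9 82 60 5 1 6

Derivation:
After 1 (next): list=[3, 8, 9, 2, 5, 1, 6] cursor@8
After 2 (next): list=[3, 8, 9, 2, 5, 1, 6] cursor@9
After 3 (next): list=[3, 8, 9, 2, 5, 1, 6] cursor@2
After 4 (insert_after(60)): list=[3, 8, 9, 2, 60, 5, 1, 6] cursor@2
After 5 (insert_before(82)): list=[3, 8, 9, 82, 2, 60, 5, 1, 6] cursor@2
After 6 (delete_current): list=[3, 8, 9, 82, 60, 5, 1, 6] cursor@60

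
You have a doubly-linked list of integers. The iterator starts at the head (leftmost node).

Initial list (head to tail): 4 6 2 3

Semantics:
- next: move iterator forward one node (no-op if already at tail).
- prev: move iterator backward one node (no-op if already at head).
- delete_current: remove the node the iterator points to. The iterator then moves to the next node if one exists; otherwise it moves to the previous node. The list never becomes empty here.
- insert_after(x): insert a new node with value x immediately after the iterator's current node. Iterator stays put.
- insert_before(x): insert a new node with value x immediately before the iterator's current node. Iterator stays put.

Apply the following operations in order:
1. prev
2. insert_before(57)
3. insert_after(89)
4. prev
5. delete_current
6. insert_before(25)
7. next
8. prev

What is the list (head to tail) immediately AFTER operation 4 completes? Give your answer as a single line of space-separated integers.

Answer: 57 4 89 6 2 3

Derivation:
After 1 (prev): list=[4, 6, 2, 3] cursor@4
After 2 (insert_before(57)): list=[57, 4, 6, 2, 3] cursor@4
After 3 (insert_after(89)): list=[57, 4, 89, 6, 2, 3] cursor@4
After 4 (prev): list=[57, 4, 89, 6, 2, 3] cursor@57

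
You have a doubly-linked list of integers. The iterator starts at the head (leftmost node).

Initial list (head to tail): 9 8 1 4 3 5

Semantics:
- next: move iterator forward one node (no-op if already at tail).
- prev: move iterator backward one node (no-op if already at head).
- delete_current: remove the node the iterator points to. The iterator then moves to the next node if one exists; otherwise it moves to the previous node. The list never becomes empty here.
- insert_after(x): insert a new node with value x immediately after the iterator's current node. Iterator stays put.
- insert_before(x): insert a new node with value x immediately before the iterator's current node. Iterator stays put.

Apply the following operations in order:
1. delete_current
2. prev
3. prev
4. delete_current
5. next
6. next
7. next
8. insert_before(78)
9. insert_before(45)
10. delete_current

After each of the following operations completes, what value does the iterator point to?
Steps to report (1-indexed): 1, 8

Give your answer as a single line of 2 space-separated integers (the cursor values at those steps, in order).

Answer: 8 5

Derivation:
After 1 (delete_current): list=[8, 1, 4, 3, 5] cursor@8
After 2 (prev): list=[8, 1, 4, 3, 5] cursor@8
After 3 (prev): list=[8, 1, 4, 3, 5] cursor@8
After 4 (delete_current): list=[1, 4, 3, 5] cursor@1
After 5 (next): list=[1, 4, 3, 5] cursor@4
After 6 (next): list=[1, 4, 3, 5] cursor@3
After 7 (next): list=[1, 4, 3, 5] cursor@5
After 8 (insert_before(78)): list=[1, 4, 3, 78, 5] cursor@5
After 9 (insert_before(45)): list=[1, 4, 3, 78, 45, 5] cursor@5
After 10 (delete_current): list=[1, 4, 3, 78, 45] cursor@45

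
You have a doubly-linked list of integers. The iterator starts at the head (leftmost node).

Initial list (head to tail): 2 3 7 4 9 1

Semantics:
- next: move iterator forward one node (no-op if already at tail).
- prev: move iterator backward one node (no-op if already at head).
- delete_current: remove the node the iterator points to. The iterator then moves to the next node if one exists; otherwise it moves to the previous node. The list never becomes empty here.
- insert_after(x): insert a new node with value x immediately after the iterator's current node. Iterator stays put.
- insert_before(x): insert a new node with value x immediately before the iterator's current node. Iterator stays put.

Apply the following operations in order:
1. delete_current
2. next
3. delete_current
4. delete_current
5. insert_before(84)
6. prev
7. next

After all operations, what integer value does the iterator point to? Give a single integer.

After 1 (delete_current): list=[3, 7, 4, 9, 1] cursor@3
After 2 (next): list=[3, 7, 4, 9, 1] cursor@7
After 3 (delete_current): list=[3, 4, 9, 1] cursor@4
After 4 (delete_current): list=[3, 9, 1] cursor@9
After 5 (insert_before(84)): list=[3, 84, 9, 1] cursor@9
After 6 (prev): list=[3, 84, 9, 1] cursor@84
After 7 (next): list=[3, 84, 9, 1] cursor@9

Answer: 9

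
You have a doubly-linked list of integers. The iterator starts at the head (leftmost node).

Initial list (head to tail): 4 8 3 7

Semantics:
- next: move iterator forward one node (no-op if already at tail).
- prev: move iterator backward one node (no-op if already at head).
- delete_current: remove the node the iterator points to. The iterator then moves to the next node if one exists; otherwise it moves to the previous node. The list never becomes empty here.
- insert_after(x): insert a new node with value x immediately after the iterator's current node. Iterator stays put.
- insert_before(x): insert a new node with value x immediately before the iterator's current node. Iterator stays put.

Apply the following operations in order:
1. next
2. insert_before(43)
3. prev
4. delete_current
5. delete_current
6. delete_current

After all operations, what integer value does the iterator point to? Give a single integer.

After 1 (next): list=[4, 8, 3, 7] cursor@8
After 2 (insert_before(43)): list=[4, 43, 8, 3, 7] cursor@8
After 3 (prev): list=[4, 43, 8, 3, 7] cursor@43
After 4 (delete_current): list=[4, 8, 3, 7] cursor@8
After 5 (delete_current): list=[4, 3, 7] cursor@3
After 6 (delete_current): list=[4, 7] cursor@7

Answer: 7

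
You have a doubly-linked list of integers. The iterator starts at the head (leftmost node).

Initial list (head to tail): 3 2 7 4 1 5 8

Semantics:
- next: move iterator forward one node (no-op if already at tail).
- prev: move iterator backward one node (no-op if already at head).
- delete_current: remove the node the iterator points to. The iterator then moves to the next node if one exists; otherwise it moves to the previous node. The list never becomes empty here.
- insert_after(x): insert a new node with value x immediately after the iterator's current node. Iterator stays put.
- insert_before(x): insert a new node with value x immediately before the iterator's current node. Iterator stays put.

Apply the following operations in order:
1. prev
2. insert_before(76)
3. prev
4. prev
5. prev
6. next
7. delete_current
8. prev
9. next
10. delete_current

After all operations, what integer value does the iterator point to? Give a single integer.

Answer: 7

Derivation:
After 1 (prev): list=[3, 2, 7, 4, 1, 5, 8] cursor@3
After 2 (insert_before(76)): list=[76, 3, 2, 7, 4, 1, 5, 8] cursor@3
After 3 (prev): list=[76, 3, 2, 7, 4, 1, 5, 8] cursor@76
After 4 (prev): list=[76, 3, 2, 7, 4, 1, 5, 8] cursor@76
After 5 (prev): list=[76, 3, 2, 7, 4, 1, 5, 8] cursor@76
After 6 (next): list=[76, 3, 2, 7, 4, 1, 5, 8] cursor@3
After 7 (delete_current): list=[76, 2, 7, 4, 1, 5, 8] cursor@2
After 8 (prev): list=[76, 2, 7, 4, 1, 5, 8] cursor@76
After 9 (next): list=[76, 2, 7, 4, 1, 5, 8] cursor@2
After 10 (delete_current): list=[76, 7, 4, 1, 5, 8] cursor@7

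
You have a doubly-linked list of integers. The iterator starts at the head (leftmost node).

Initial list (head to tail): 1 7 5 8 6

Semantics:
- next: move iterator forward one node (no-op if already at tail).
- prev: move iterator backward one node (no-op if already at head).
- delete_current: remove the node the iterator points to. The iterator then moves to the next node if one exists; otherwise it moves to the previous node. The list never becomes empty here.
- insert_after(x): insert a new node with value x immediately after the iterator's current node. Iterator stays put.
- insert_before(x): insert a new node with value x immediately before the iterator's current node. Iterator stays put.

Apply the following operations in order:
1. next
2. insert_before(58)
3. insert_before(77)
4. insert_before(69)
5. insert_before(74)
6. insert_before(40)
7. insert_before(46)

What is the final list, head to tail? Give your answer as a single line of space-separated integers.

Answer: 1 58 77 69 74 40 46 7 5 8 6

Derivation:
After 1 (next): list=[1, 7, 5, 8, 6] cursor@7
After 2 (insert_before(58)): list=[1, 58, 7, 5, 8, 6] cursor@7
After 3 (insert_before(77)): list=[1, 58, 77, 7, 5, 8, 6] cursor@7
After 4 (insert_before(69)): list=[1, 58, 77, 69, 7, 5, 8, 6] cursor@7
After 5 (insert_before(74)): list=[1, 58, 77, 69, 74, 7, 5, 8, 6] cursor@7
After 6 (insert_before(40)): list=[1, 58, 77, 69, 74, 40, 7, 5, 8, 6] cursor@7
After 7 (insert_before(46)): list=[1, 58, 77, 69, 74, 40, 46, 7, 5, 8, 6] cursor@7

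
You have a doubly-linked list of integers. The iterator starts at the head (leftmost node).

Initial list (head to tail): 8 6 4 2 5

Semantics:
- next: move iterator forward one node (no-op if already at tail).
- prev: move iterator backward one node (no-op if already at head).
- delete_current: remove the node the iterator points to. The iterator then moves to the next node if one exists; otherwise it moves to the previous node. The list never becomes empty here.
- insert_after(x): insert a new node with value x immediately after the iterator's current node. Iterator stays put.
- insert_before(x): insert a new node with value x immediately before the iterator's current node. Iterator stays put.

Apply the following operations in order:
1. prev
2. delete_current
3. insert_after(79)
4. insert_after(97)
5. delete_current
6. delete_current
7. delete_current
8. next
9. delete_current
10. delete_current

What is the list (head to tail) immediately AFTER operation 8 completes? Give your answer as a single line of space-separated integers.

Answer: 4 2 5

Derivation:
After 1 (prev): list=[8, 6, 4, 2, 5] cursor@8
After 2 (delete_current): list=[6, 4, 2, 5] cursor@6
After 3 (insert_after(79)): list=[6, 79, 4, 2, 5] cursor@6
After 4 (insert_after(97)): list=[6, 97, 79, 4, 2, 5] cursor@6
After 5 (delete_current): list=[97, 79, 4, 2, 5] cursor@97
After 6 (delete_current): list=[79, 4, 2, 5] cursor@79
After 7 (delete_current): list=[4, 2, 5] cursor@4
After 8 (next): list=[4, 2, 5] cursor@2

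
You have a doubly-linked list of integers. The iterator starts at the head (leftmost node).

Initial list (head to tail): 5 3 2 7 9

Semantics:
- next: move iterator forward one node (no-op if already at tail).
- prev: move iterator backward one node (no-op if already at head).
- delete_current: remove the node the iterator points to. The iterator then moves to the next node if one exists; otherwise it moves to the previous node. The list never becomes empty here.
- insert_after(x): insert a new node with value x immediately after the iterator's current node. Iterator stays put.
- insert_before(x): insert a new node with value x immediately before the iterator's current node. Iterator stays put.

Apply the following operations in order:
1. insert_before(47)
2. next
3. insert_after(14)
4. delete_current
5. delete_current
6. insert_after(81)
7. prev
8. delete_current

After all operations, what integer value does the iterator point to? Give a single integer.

Answer: 2

Derivation:
After 1 (insert_before(47)): list=[47, 5, 3, 2, 7, 9] cursor@5
After 2 (next): list=[47, 5, 3, 2, 7, 9] cursor@3
After 3 (insert_after(14)): list=[47, 5, 3, 14, 2, 7, 9] cursor@3
After 4 (delete_current): list=[47, 5, 14, 2, 7, 9] cursor@14
After 5 (delete_current): list=[47, 5, 2, 7, 9] cursor@2
After 6 (insert_after(81)): list=[47, 5, 2, 81, 7, 9] cursor@2
After 7 (prev): list=[47, 5, 2, 81, 7, 9] cursor@5
After 8 (delete_current): list=[47, 2, 81, 7, 9] cursor@2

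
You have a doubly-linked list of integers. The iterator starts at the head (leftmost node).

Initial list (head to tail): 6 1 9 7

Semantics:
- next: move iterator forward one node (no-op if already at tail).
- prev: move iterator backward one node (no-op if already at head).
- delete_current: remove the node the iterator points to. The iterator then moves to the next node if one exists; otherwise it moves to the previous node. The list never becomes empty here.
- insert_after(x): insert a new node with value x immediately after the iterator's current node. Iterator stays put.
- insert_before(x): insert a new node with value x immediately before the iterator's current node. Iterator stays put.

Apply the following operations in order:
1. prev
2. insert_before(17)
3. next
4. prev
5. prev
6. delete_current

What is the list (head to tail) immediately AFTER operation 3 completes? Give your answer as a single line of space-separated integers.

After 1 (prev): list=[6, 1, 9, 7] cursor@6
After 2 (insert_before(17)): list=[17, 6, 1, 9, 7] cursor@6
After 3 (next): list=[17, 6, 1, 9, 7] cursor@1

Answer: 17 6 1 9 7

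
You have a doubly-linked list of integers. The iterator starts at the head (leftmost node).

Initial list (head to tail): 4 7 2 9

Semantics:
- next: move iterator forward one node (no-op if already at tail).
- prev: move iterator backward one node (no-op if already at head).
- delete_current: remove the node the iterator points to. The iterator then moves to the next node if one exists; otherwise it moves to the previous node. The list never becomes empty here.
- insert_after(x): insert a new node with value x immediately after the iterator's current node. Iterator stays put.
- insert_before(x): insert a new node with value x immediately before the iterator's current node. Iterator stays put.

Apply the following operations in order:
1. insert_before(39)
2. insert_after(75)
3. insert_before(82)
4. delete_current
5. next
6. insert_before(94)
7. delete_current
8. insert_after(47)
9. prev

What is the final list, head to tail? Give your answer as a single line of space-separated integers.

Answer: 39 82 75 94 2 47 9

Derivation:
After 1 (insert_before(39)): list=[39, 4, 7, 2, 9] cursor@4
After 2 (insert_after(75)): list=[39, 4, 75, 7, 2, 9] cursor@4
After 3 (insert_before(82)): list=[39, 82, 4, 75, 7, 2, 9] cursor@4
After 4 (delete_current): list=[39, 82, 75, 7, 2, 9] cursor@75
After 5 (next): list=[39, 82, 75, 7, 2, 9] cursor@7
After 6 (insert_before(94)): list=[39, 82, 75, 94, 7, 2, 9] cursor@7
After 7 (delete_current): list=[39, 82, 75, 94, 2, 9] cursor@2
After 8 (insert_after(47)): list=[39, 82, 75, 94, 2, 47, 9] cursor@2
After 9 (prev): list=[39, 82, 75, 94, 2, 47, 9] cursor@94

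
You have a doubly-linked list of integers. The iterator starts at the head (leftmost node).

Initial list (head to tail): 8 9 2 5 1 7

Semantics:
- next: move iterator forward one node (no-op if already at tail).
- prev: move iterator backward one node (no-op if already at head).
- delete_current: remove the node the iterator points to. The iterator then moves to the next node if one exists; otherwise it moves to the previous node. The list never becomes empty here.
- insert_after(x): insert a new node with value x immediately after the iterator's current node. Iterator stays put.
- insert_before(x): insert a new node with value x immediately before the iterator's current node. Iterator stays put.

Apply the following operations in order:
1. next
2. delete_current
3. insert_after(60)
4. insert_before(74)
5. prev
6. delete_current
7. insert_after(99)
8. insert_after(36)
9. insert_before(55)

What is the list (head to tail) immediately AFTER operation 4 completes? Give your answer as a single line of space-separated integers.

Answer: 8 74 2 60 5 1 7

Derivation:
After 1 (next): list=[8, 9, 2, 5, 1, 7] cursor@9
After 2 (delete_current): list=[8, 2, 5, 1, 7] cursor@2
After 3 (insert_after(60)): list=[8, 2, 60, 5, 1, 7] cursor@2
After 4 (insert_before(74)): list=[8, 74, 2, 60, 5, 1, 7] cursor@2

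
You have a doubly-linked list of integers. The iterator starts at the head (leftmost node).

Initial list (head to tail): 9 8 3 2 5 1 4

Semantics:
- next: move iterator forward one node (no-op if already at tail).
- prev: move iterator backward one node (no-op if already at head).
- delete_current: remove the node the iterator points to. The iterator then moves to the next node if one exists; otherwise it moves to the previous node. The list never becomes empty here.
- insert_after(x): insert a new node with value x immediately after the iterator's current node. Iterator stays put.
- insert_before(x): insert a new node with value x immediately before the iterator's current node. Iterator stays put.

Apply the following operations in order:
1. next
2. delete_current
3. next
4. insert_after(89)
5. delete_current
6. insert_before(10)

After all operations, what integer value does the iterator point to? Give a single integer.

After 1 (next): list=[9, 8, 3, 2, 5, 1, 4] cursor@8
After 2 (delete_current): list=[9, 3, 2, 5, 1, 4] cursor@3
After 3 (next): list=[9, 3, 2, 5, 1, 4] cursor@2
After 4 (insert_after(89)): list=[9, 3, 2, 89, 5, 1, 4] cursor@2
After 5 (delete_current): list=[9, 3, 89, 5, 1, 4] cursor@89
After 6 (insert_before(10)): list=[9, 3, 10, 89, 5, 1, 4] cursor@89

Answer: 89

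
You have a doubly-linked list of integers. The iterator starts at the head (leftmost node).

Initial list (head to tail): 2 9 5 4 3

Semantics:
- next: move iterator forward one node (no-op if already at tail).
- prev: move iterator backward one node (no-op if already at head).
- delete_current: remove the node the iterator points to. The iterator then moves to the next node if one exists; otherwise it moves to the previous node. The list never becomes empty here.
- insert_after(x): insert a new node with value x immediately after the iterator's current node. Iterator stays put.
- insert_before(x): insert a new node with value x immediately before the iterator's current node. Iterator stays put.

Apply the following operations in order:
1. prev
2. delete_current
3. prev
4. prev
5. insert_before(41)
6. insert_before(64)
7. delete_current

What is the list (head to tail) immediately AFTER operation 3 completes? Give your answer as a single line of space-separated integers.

Answer: 9 5 4 3

Derivation:
After 1 (prev): list=[2, 9, 5, 4, 3] cursor@2
After 2 (delete_current): list=[9, 5, 4, 3] cursor@9
After 3 (prev): list=[9, 5, 4, 3] cursor@9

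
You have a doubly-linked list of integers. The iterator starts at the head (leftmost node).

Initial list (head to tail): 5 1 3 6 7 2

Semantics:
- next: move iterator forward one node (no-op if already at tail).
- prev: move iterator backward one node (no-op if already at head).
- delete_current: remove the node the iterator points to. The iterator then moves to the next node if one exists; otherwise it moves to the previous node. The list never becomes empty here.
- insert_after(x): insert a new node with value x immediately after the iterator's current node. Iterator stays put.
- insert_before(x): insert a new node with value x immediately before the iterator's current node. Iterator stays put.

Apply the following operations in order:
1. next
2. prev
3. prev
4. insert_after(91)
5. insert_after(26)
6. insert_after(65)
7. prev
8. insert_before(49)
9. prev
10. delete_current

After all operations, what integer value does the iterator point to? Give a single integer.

Answer: 5

Derivation:
After 1 (next): list=[5, 1, 3, 6, 7, 2] cursor@1
After 2 (prev): list=[5, 1, 3, 6, 7, 2] cursor@5
After 3 (prev): list=[5, 1, 3, 6, 7, 2] cursor@5
After 4 (insert_after(91)): list=[5, 91, 1, 3, 6, 7, 2] cursor@5
After 5 (insert_after(26)): list=[5, 26, 91, 1, 3, 6, 7, 2] cursor@5
After 6 (insert_after(65)): list=[5, 65, 26, 91, 1, 3, 6, 7, 2] cursor@5
After 7 (prev): list=[5, 65, 26, 91, 1, 3, 6, 7, 2] cursor@5
After 8 (insert_before(49)): list=[49, 5, 65, 26, 91, 1, 3, 6, 7, 2] cursor@5
After 9 (prev): list=[49, 5, 65, 26, 91, 1, 3, 6, 7, 2] cursor@49
After 10 (delete_current): list=[5, 65, 26, 91, 1, 3, 6, 7, 2] cursor@5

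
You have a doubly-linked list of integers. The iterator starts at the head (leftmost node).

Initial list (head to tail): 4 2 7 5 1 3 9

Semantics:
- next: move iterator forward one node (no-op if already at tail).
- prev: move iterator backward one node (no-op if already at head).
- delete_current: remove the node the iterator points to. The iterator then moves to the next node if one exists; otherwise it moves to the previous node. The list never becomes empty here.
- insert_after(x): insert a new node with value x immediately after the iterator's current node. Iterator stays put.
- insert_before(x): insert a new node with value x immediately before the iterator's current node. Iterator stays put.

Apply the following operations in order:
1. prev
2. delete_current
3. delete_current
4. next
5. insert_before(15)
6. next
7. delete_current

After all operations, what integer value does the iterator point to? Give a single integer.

Answer: 3

Derivation:
After 1 (prev): list=[4, 2, 7, 5, 1, 3, 9] cursor@4
After 2 (delete_current): list=[2, 7, 5, 1, 3, 9] cursor@2
After 3 (delete_current): list=[7, 5, 1, 3, 9] cursor@7
After 4 (next): list=[7, 5, 1, 3, 9] cursor@5
After 5 (insert_before(15)): list=[7, 15, 5, 1, 3, 9] cursor@5
After 6 (next): list=[7, 15, 5, 1, 3, 9] cursor@1
After 7 (delete_current): list=[7, 15, 5, 3, 9] cursor@3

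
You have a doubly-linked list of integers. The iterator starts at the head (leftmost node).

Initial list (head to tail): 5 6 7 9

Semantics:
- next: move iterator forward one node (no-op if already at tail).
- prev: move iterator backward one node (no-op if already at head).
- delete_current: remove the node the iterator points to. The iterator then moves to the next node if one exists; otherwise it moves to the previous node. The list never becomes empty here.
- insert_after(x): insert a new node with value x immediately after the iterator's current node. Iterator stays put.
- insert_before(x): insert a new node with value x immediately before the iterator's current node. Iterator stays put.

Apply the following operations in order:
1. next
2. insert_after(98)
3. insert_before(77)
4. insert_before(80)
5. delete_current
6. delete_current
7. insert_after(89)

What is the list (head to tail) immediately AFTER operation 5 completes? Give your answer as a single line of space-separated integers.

After 1 (next): list=[5, 6, 7, 9] cursor@6
After 2 (insert_after(98)): list=[5, 6, 98, 7, 9] cursor@6
After 3 (insert_before(77)): list=[5, 77, 6, 98, 7, 9] cursor@6
After 4 (insert_before(80)): list=[5, 77, 80, 6, 98, 7, 9] cursor@6
After 5 (delete_current): list=[5, 77, 80, 98, 7, 9] cursor@98

Answer: 5 77 80 98 7 9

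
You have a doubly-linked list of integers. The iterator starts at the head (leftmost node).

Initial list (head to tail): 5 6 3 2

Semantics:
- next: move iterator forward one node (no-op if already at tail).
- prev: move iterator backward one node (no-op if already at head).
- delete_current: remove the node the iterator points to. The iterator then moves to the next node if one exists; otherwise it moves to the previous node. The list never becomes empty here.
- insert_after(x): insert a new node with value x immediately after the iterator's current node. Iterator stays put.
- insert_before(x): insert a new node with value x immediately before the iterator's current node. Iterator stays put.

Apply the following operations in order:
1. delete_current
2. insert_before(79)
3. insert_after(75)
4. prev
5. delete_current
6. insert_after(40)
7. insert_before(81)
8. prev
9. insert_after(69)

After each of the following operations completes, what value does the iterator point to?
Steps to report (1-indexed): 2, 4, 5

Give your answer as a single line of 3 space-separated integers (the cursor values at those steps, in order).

Answer: 6 79 6

Derivation:
After 1 (delete_current): list=[6, 3, 2] cursor@6
After 2 (insert_before(79)): list=[79, 6, 3, 2] cursor@6
After 3 (insert_after(75)): list=[79, 6, 75, 3, 2] cursor@6
After 4 (prev): list=[79, 6, 75, 3, 2] cursor@79
After 5 (delete_current): list=[6, 75, 3, 2] cursor@6
After 6 (insert_after(40)): list=[6, 40, 75, 3, 2] cursor@6
After 7 (insert_before(81)): list=[81, 6, 40, 75, 3, 2] cursor@6
After 8 (prev): list=[81, 6, 40, 75, 3, 2] cursor@81
After 9 (insert_after(69)): list=[81, 69, 6, 40, 75, 3, 2] cursor@81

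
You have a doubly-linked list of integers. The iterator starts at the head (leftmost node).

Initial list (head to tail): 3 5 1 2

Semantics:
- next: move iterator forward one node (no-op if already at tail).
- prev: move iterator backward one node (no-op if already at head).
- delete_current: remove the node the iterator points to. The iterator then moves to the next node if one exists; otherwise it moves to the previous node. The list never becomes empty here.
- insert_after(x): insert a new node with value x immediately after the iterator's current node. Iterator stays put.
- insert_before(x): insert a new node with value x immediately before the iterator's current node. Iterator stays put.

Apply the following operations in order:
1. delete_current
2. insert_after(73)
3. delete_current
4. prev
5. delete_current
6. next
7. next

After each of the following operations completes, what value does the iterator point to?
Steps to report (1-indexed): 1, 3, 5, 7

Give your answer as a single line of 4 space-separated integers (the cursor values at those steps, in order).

After 1 (delete_current): list=[5, 1, 2] cursor@5
After 2 (insert_after(73)): list=[5, 73, 1, 2] cursor@5
After 3 (delete_current): list=[73, 1, 2] cursor@73
After 4 (prev): list=[73, 1, 2] cursor@73
After 5 (delete_current): list=[1, 2] cursor@1
After 6 (next): list=[1, 2] cursor@2
After 7 (next): list=[1, 2] cursor@2

Answer: 5 73 1 2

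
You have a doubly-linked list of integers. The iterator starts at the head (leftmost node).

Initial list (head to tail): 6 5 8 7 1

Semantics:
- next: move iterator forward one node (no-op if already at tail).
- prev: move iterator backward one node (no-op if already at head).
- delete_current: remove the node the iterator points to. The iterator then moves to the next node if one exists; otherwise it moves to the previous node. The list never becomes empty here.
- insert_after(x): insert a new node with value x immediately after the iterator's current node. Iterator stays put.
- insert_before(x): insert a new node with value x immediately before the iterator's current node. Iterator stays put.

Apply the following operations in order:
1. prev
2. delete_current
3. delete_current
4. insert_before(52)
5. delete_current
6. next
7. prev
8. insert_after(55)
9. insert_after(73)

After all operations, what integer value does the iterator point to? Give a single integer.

After 1 (prev): list=[6, 5, 8, 7, 1] cursor@6
After 2 (delete_current): list=[5, 8, 7, 1] cursor@5
After 3 (delete_current): list=[8, 7, 1] cursor@8
After 4 (insert_before(52)): list=[52, 8, 7, 1] cursor@8
After 5 (delete_current): list=[52, 7, 1] cursor@7
After 6 (next): list=[52, 7, 1] cursor@1
After 7 (prev): list=[52, 7, 1] cursor@7
After 8 (insert_after(55)): list=[52, 7, 55, 1] cursor@7
After 9 (insert_after(73)): list=[52, 7, 73, 55, 1] cursor@7

Answer: 7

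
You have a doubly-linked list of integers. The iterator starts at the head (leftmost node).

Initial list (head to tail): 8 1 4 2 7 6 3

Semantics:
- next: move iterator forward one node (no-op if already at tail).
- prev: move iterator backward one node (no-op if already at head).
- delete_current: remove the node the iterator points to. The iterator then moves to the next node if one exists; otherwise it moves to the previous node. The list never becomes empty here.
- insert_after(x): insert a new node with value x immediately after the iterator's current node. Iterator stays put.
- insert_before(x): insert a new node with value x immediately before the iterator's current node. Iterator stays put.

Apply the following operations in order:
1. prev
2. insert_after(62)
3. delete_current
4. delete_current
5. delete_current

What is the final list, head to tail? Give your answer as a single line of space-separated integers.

Answer: 4 2 7 6 3

Derivation:
After 1 (prev): list=[8, 1, 4, 2, 7, 6, 3] cursor@8
After 2 (insert_after(62)): list=[8, 62, 1, 4, 2, 7, 6, 3] cursor@8
After 3 (delete_current): list=[62, 1, 4, 2, 7, 6, 3] cursor@62
After 4 (delete_current): list=[1, 4, 2, 7, 6, 3] cursor@1
After 5 (delete_current): list=[4, 2, 7, 6, 3] cursor@4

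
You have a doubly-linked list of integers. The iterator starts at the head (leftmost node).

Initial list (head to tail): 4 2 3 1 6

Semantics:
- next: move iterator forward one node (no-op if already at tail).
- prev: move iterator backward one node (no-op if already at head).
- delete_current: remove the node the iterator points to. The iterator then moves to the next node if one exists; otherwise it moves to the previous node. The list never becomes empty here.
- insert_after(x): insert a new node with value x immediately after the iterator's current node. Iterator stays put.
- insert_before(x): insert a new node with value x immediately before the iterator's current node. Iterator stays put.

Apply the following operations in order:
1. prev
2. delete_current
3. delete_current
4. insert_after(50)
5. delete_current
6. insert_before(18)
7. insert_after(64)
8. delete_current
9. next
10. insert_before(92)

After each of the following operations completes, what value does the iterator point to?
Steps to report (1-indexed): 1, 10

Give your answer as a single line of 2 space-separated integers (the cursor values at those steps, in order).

Answer: 4 1

Derivation:
After 1 (prev): list=[4, 2, 3, 1, 6] cursor@4
After 2 (delete_current): list=[2, 3, 1, 6] cursor@2
After 3 (delete_current): list=[3, 1, 6] cursor@3
After 4 (insert_after(50)): list=[3, 50, 1, 6] cursor@3
After 5 (delete_current): list=[50, 1, 6] cursor@50
After 6 (insert_before(18)): list=[18, 50, 1, 6] cursor@50
After 7 (insert_after(64)): list=[18, 50, 64, 1, 6] cursor@50
After 8 (delete_current): list=[18, 64, 1, 6] cursor@64
After 9 (next): list=[18, 64, 1, 6] cursor@1
After 10 (insert_before(92)): list=[18, 64, 92, 1, 6] cursor@1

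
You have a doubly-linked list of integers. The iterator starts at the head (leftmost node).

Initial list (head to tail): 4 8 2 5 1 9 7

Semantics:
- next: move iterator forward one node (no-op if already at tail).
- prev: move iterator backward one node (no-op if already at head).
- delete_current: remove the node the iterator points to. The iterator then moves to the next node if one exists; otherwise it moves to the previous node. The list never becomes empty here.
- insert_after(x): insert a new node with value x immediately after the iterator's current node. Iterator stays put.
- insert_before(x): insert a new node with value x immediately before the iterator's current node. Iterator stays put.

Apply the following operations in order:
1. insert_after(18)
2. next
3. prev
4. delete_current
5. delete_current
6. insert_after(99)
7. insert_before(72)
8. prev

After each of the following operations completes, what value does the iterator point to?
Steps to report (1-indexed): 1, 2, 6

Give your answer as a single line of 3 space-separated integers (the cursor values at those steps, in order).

After 1 (insert_after(18)): list=[4, 18, 8, 2, 5, 1, 9, 7] cursor@4
After 2 (next): list=[4, 18, 8, 2, 5, 1, 9, 7] cursor@18
After 3 (prev): list=[4, 18, 8, 2, 5, 1, 9, 7] cursor@4
After 4 (delete_current): list=[18, 8, 2, 5, 1, 9, 7] cursor@18
After 5 (delete_current): list=[8, 2, 5, 1, 9, 7] cursor@8
After 6 (insert_after(99)): list=[8, 99, 2, 5, 1, 9, 7] cursor@8
After 7 (insert_before(72)): list=[72, 8, 99, 2, 5, 1, 9, 7] cursor@8
After 8 (prev): list=[72, 8, 99, 2, 5, 1, 9, 7] cursor@72

Answer: 4 18 8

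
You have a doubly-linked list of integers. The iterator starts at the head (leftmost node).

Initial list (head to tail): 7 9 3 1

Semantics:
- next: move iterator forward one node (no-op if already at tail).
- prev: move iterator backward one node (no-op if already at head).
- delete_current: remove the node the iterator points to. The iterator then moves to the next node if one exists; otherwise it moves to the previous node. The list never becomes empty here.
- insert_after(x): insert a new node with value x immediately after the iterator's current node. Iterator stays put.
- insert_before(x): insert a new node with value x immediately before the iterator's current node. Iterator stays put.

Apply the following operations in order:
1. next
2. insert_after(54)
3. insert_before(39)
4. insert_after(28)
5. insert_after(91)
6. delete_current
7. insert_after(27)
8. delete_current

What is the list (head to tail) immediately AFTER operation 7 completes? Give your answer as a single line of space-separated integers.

After 1 (next): list=[7, 9, 3, 1] cursor@9
After 2 (insert_after(54)): list=[7, 9, 54, 3, 1] cursor@9
After 3 (insert_before(39)): list=[7, 39, 9, 54, 3, 1] cursor@9
After 4 (insert_after(28)): list=[7, 39, 9, 28, 54, 3, 1] cursor@9
After 5 (insert_after(91)): list=[7, 39, 9, 91, 28, 54, 3, 1] cursor@9
After 6 (delete_current): list=[7, 39, 91, 28, 54, 3, 1] cursor@91
After 7 (insert_after(27)): list=[7, 39, 91, 27, 28, 54, 3, 1] cursor@91

Answer: 7 39 91 27 28 54 3 1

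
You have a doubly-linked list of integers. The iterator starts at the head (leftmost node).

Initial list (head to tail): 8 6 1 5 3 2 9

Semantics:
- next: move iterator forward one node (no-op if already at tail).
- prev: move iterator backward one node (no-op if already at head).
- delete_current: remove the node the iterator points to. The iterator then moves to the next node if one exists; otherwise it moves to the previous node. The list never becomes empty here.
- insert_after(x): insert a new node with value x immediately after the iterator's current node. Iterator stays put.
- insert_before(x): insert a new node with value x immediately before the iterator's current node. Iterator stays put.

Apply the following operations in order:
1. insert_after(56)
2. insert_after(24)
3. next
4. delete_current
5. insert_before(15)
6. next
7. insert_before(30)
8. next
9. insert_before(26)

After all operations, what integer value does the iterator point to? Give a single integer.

Answer: 1

Derivation:
After 1 (insert_after(56)): list=[8, 56, 6, 1, 5, 3, 2, 9] cursor@8
After 2 (insert_after(24)): list=[8, 24, 56, 6, 1, 5, 3, 2, 9] cursor@8
After 3 (next): list=[8, 24, 56, 6, 1, 5, 3, 2, 9] cursor@24
After 4 (delete_current): list=[8, 56, 6, 1, 5, 3, 2, 9] cursor@56
After 5 (insert_before(15)): list=[8, 15, 56, 6, 1, 5, 3, 2, 9] cursor@56
After 6 (next): list=[8, 15, 56, 6, 1, 5, 3, 2, 9] cursor@6
After 7 (insert_before(30)): list=[8, 15, 56, 30, 6, 1, 5, 3, 2, 9] cursor@6
After 8 (next): list=[8, 15, 56, 30, 6, 1, 5, 3, 2, 9] cursor@1
After 9 (insert_before(26)): list=[8, 15, 56, 30, 6, 26, 1, 5, 3, 2, 9] cursor@1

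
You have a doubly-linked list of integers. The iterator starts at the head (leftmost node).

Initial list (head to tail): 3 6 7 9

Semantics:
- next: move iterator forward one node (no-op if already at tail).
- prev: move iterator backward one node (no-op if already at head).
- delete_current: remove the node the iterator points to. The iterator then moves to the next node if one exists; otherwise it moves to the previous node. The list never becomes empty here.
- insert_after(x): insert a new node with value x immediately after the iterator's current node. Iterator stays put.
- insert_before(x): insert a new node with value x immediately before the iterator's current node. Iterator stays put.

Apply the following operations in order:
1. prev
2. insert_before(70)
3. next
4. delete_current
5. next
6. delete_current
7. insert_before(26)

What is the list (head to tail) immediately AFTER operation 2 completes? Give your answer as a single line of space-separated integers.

After 1 (prev): list=[3, 6, 7, 9] cursor@3
After 2 (insert_before(70)): list=[70, 3, 6, 7, 9] cursor@3

Answer: 70 3 6 7 9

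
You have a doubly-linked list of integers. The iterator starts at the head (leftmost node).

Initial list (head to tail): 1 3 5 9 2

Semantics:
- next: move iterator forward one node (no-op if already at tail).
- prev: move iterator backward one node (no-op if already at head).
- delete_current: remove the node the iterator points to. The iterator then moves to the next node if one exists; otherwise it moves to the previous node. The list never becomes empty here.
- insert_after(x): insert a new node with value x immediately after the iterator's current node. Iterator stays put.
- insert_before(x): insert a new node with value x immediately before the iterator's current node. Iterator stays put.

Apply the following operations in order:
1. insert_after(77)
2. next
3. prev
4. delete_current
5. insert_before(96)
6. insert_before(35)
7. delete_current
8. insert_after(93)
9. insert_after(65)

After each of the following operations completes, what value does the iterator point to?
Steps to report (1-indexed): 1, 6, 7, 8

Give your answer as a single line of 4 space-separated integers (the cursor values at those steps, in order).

After 1 (insert_after(77)): list=[1, 77, 3, 5, 9, 2] cursor@1
After 2 (next): list=[1, 77, 3, 5, 9, 2] cursor@77
After 3 (prev): list=[1, 77, 3, 5, 9, 2] cursor@1
After 4 (delete_current): list=[77, 3, 5, 9, 2] cursor@77
After 5 (insert_before(96)): list=[96, 77, 3, 5, 9, 2] cursor@77
After 6 (insert_before(35)): list=[96, 35, 77, 3, 5, 9, 2] cursor@77
After 7 (delete_current): list=[96, 35, 3, 5, 9, 2] cursor@3
After 8 (insert_after(93)): list=[96, 35, 3, 93, 5, 9, 2] cursor@3
After 9 (insert_after(65)): list=[96, 35, 3, 65, 93, 5, 9, 2] cursor@3

Answer: 1 77 3 3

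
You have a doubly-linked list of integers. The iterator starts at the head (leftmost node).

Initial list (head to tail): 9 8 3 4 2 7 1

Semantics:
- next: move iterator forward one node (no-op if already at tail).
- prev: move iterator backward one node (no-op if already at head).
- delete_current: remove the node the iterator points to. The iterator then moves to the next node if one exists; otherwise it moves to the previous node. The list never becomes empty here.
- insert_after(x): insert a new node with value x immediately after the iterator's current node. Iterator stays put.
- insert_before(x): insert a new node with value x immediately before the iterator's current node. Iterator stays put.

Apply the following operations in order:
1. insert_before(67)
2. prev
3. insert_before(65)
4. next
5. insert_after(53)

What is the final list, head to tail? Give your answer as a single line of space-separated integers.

After 1 (insert_before(67)): list=[67, 9, 8, 3, 4, 2, 7, 1] cursor@9
After 2 (prev): list=[67, 9, 8, 3, 4, 2, 7, 1] cursor@67
After 3 (insert_before(65)): list=[65, 67, 9, 8, 3, 4, 2, 7, 1] cursor@67
After 4 (next): list=[65, 67, 9, 8, 3, 4, 2, 7, 1] cursor@9
After 5 (insert_after(53)): list=[65, 67, 9, 53, 8, 3, 4, 2, 7, 1] cursor@9

Answer: 65 67 9 53 8 3 4 2 7 1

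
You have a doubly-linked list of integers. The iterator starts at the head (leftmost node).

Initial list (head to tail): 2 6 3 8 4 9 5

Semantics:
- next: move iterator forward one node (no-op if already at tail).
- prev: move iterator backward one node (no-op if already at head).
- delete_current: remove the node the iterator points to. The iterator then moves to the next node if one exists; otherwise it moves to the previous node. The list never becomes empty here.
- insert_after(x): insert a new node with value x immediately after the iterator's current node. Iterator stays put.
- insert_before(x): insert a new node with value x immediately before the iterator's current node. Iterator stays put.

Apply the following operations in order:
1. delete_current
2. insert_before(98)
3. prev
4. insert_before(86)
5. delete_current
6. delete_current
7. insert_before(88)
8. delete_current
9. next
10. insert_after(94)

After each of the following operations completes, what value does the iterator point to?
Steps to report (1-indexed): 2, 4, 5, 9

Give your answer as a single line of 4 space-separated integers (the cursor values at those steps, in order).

After 1 (delete_current): list=[6, 3, 8, 4, 9, 5] cursor@6
After 2 (insert_before(98)): list=[98, 6, 3, 8, 4, 9, 5] cursor@6
After 3 (prev): list=[98, 6, 3, 8, 4, 9, 5] cursor@98
After 4 (insert_before(86)): list=[86, 98, 6, 3, 8, 4, 9, 5] cursor@98
After 5 (delete_current): list=[86, 6, 3, 8, 4, 9, 5] cursor@6
After 6 (delete_current): list=[86, 3, 8, 4, 9, 5] cursor@3
After 7 (insert_before(88)): list=[86, 88, 3, 8, 4, 9, 5] cursor@3
After 8 (delete_current): list=[86, 88, 8, 4, 9, 5] cursor@8
After 9 (next): list=[86, 88, 8, 4, 9, 5] cursor@4
After 10 (insert_after(94)): list=[86, 88, 8, 4, 94, 9, 5] cursor@4

Answer: 6 98 6 4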